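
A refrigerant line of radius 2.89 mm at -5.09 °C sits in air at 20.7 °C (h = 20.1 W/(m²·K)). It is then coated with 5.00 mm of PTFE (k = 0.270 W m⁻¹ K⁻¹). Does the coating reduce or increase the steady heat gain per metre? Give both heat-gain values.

Critical radius for a cylinder: r_cr = k/h = 0.0134 m = 1.34 cm.
Outer radius after coating: r₂ = 0.00289 + 0.00500 = 0.00789 m.
Since r₁ < r_cr and r₂ ≤ r_cr, the coating moves toward the maximum at r_cr — heat gain rises.
Bare: R = 1/(2πr₁h) = 2.740 m·K/W; Q = 25.79/2.740 = 9.41 W/m.
Coated: R = R_cond + R_conv = 1.596 m·K/W; Q = 25.79/1.596 = 16.2 W/m.

increases: 9.41 → 16.2 W/m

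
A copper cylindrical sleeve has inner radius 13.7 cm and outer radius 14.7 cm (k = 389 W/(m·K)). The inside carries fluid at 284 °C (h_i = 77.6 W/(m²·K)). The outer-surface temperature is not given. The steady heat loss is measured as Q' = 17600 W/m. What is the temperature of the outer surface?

Series resistances:
  R'_conv,in = 1/(2πr h) = 1/(2π·0.137·77.6) = 0.01497 m·K/W
  R'_copper = ln(0.147/0.137)/(2πk) = 0.07045/(2π·389) = 2.882×10^-5 m·K/W
ΣR = 0.01500 m·K/W
ΔT = Q'·ΣR = 17600 × 0.01500 = 264.0 K
Heat flows outward, so T_out = T_in − ΔT = 284 − 264.0 = 20.0 °C

T_out = 20.0 °C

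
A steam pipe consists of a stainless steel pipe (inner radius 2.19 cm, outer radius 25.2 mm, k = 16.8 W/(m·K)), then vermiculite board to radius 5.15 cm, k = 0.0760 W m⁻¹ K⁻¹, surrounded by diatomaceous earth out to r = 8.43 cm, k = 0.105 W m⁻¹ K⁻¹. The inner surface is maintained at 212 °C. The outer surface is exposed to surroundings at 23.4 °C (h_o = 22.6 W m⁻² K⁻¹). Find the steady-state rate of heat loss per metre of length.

Series thermal resistances, inner to outer:
  R'_stainless steel = ln(0.0252/0.0219)/(2πk) = 0.1404/(2π·16.8) = 0.001330 m·K/W
  R'_vermiculite board = ln(0.0515/0.0252)/(2πk) = 0.7147/(2π·0.0760) = 1.497 m·K/W
  R'_diatomaceous earth = ln(0.0843/0.0515)/(2πk) = 0.4928/(2π·0.105) = 0.7470 m·K/W
  R'_conv,out = 1/(2πr h) = 1/(2π·0.0843·22.6) = 0.08354 m·K/W
ΣR = 0.001330 + 1.497 + 0.7470 + 0.08354 = 2.329 m·K/W
Q' = ΔT/ΣR = (212 °C − 23.4 °C)/2.329 = 81.0 W/m

Q' = 81.0 W/m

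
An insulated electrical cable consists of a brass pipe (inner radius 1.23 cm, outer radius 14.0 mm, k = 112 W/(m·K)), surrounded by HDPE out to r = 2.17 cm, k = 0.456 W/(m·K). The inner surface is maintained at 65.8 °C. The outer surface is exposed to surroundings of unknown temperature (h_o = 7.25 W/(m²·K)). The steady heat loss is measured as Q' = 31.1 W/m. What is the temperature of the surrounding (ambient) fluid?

Sum the resistances:
  R'_brass = ln(0.0140/0.0123)/(2πk) = 0.1295/(2π·112) = 1.840×10^-4 m·K/W
  R'_HDPE = ln(0.0217/0.0140)/(2πk) = 0.4383/(2π·0.456) = 0.1530 m·K/W
  R'_conv,out = 1/(2πr h) = 1/(2π·0.0217·7.25) = 1.012 m·K/W
ΣR = 1.165 m·K/W
ΔT = Q'·ΣR = 31.1 × 1.165 = 36.23 K
Heat flows outward, so T_out = T_in − ΔT = 65.8 − 36.23 = 29.6 °C

T_out = 29.6 °C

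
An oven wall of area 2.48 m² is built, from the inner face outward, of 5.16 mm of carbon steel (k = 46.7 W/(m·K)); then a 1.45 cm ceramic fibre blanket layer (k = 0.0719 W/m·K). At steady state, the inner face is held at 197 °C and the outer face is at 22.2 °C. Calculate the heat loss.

Treat each layer as a resistance in series:
  R_carbon steel = L/(kA) = 0.00516/(46.7·2.48) = 4.455×10^-5 K/W
  R_ceramic fibre blanket = L/(kA) = 0.0145/(0.0719·2.48) = 0.08132 K/W
ΣR = 4.455×10^-5 + 0.08132 = 0.08136 K/W
Q = ΔT/ΣR = (197 °C − 22.2 °C)/0.08136 = 2150 W

Q = 2.15 kW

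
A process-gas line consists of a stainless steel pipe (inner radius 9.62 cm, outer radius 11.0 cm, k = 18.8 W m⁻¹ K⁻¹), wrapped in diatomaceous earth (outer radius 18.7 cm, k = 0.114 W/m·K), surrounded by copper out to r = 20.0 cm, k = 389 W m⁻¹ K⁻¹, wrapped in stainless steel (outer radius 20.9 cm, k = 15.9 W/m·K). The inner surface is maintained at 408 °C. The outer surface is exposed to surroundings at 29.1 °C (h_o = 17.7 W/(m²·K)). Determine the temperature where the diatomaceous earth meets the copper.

T = 50.1 °C

Series thermal resistances, inner to outer:
  R'_stainless steel = ln(0.110/0.0962)/(2πk) = 0.1341/(2π·18.8) = 0.001135 m·K/W
  R'_diatomaceous earth = ln(0.187/0.110)/(2πk) = 0.5306/(2π·0.114) = 0.7408 m·K/W
  R'_copper = ln(0.200/0.187)/(2πk) = 0.06721/(2π·389) = 2.750×10^-5 m·K/W
  R'_stainless steel = ln(0.209/0.200)/(2πk) = 0.04402/(2π·15.9) = 4.406×10^-4 m·K/W
  R'_conv,out = 1/(2πr h) = 1/(2π·0.209·17.7) = 0.04302 m·K/W
ΣR = 0.001135 + 0.7408 + 2.750×10^-5 + 4.406×10^-4 + 0.04302 = 0.7854 m·K/W
Q' = ΔT/ΣR = (408 °C − 29.1 °C)/0.7854 = 482.4 W/m
From the inner boundary to the diatomaceous earth/copper interface, ΣR_partial = 0.7419 m·K/W.
T_interface = T_in − Q'·ΣR_partial = 408 °C − (482.4)(0.7419) = 50.1 °C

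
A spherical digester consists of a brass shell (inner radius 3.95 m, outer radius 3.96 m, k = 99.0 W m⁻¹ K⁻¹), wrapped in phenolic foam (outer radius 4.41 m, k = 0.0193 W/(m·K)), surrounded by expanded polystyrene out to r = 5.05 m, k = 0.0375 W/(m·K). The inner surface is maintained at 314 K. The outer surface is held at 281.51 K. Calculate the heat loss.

Treat each layer as a resistance in series:
  R_brass = (1/3.95 − 1/3.96)/(4πk) = 6.393×10^-4/(4π·99.0) = 5.139×10^-7 K/W
  R_phenolic foam = (1/3.96 − 1/4.41)/(4πk) = 0.02577/(4π·0.0193) = 0.1062 K/W
  R_expanded polystyrene = (1/4.41 − 1/5.05)/(4πk) = 0.02874/(4π·0.0375) = 0.06098 K/W
ΣR = 5.139×10^-7 + 0.1062 + 0.06098 = 0.1672 K/W
Q = ΔT/ΣR = (314 K − 281.51 K)/0.1672 = 194 W

Q = 194 W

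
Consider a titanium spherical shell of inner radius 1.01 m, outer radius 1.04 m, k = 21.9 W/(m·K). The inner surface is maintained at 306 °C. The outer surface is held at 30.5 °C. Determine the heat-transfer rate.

Q = 4πk·ΔT/(1/r₁ − 1/r₂) = 4π × 21.9 × 275.5 / (1/1.01 − 1/1.04) = 2.65×10^6 W

Q = 2650 kW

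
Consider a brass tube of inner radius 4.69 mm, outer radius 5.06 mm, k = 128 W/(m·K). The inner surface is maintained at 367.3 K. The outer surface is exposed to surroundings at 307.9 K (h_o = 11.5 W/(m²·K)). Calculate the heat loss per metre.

Q' = 21.7 W/m

Series thermal resistances, inner to outer:
  R'_brass = ln(0.00506/0.00469)/(2πk) = 0.07593/(2π·128) = 9.442×10^-5 m·K/W
  R'_conv,out = 1/(2πr h) = 1/(2π·0.00506·11.5) = 2.735 m·K/W
ΣR = 9.442×10^-5 + 2.735 = 2.735 m·K/W
Q' = ΔT/ΣR = (367.3 K − 307.9 K)/2.735 = 21.7 W/m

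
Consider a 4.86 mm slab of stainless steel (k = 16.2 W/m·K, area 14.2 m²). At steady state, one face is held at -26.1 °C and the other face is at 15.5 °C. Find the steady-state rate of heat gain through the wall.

Q = kA·ΔT/L = 16.2 × 14.2 × |-26.1 °C − 15.5 °C| / 0.00486 = 1.97×10^6 W

Q = 1970 kW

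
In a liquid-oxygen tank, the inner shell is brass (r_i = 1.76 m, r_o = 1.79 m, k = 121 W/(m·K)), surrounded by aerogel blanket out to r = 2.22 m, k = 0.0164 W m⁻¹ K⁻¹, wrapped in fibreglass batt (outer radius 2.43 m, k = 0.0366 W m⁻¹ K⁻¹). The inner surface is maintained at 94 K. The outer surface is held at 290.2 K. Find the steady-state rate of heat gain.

Q = 322 W

Treat each layer as a resistance in series:
  R_brass = (1/1.76 − 1/1.79)/(4πk) = 0.009523/(4π·121) = 6.263×10^-6 K/W
  R_aerogel blanket = (1/1.79 − 1/2.22)/(4πk) = 0.1082/(4π·0.0164) = 0.5251 K/W
  R_fibreglass batt = (1/2.22 − 1/2.43)/(4πk) = 0.03893/(4π·0.0366) = 0.08464 K/W
ΣR = 6.263×10^-6 + 0.5251 + 0.08464 = 0.6097 K/W
Q = ΔT/ΣR = (94 K − 290.2 K)/0.6097 = -322 W
(Negative Q ⇒ heat flows inward; heat gain = 322 W.)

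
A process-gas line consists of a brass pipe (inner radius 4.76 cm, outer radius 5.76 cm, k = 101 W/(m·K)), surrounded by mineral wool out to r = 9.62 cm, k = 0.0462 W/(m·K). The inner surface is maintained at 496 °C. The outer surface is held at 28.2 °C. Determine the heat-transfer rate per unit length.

Q' = 265 W/m

Resistance network (inner→outer):
  R'_brass = ln(0.0576/0.0476)/(2πk) = 0.1907/(2π·101) = 3.005×10^-4 m·K/W
  R'_mineral wool = ln(0.0962/0.0576)/(2πk) = 0.5129/(2π·0.0462) = 1.767 m·K/W
ΣR = 3.005×10^-4 + 1.767 = 1.767 m·K/W
Q' = ΔT/ΣR = (496 °C − 28.2 °C)/1.767 = 265 W/m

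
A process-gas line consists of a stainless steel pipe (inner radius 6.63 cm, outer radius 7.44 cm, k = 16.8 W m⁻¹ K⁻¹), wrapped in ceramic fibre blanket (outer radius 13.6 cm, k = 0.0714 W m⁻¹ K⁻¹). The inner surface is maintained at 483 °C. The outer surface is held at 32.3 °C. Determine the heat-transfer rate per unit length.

Q' = 335 W/m

Series thermal resistances, inner to outer:
  R'_stainless steel = ln(0.0744/0.0663)/(2πk) = 0.1153/(2π·16.8) = 0.001092 m·K/W
  R'_ceramic fibre blanket = ln(0.136/0.0744)/(2πk) = 0.6032/(2π·0.0714) = 1.345 m·K/W
ΣR = 0.001092 + 1.345 = 1.346 m·K/W
Q' = ΔT/ΣR = (483 °C − 32.3 °C)/1.346 = 335 W/m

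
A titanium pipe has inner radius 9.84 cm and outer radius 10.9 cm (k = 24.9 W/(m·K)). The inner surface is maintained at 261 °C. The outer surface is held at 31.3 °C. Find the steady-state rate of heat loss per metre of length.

Q' = 2πk·ΔT/ln(r₂/r₁) = 2π × 24.9 × 229.7 / ln(0.109/0.0984) = 3.51×10^5 W/m

Q' = 351 kW/m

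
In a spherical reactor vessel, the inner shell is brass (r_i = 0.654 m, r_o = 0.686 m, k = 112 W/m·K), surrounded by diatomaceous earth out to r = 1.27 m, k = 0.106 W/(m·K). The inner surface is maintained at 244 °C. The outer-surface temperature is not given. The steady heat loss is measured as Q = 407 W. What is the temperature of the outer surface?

Sum the resistances:
  R_brass = (1/0.654 − 1/0.686)/(4πk) = 0.07133/(4π·112) = 5.068×10^-5 K/W
  R_diatomaceous earth = (1/0.686 − 1/1.27)/(4πk) = 0.6703/(4π·0.106) = 0.5032 K/W
ΣR = 0.5033 K/W
ΔT = Q·ΣR = 407 × 0.5033 = 204.8 K
Heat flows outward, so T_out = T_in − ΔT = 244 − 204.8 = 39.2 °C

T_out = 39.2 °C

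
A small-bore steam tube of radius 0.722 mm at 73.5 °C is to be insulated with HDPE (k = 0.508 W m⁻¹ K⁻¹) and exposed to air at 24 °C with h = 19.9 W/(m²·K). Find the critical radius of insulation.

r_cr = 2.55 cm

For a cylinder, r_cr = k_ins/h = 0.508/19.9 = 0.0255 m = 2.55 cm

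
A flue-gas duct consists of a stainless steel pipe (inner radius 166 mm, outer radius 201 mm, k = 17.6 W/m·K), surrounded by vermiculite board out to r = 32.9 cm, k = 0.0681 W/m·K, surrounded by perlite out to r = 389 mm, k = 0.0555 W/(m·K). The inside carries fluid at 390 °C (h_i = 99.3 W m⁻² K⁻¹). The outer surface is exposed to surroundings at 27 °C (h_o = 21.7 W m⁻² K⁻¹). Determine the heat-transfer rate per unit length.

Q' = 218 W/m

Treat each layer as a resistance in series:
  R'_conv,in = 1/(2πr h) = 1/(2π·0.166·99.3) = 0.009655 m·K/W
  R'_stainless steel = ln(0.201/0.166)/(2πk) = 0.1913/(2π·17.6) = 0.001730 m·K/W
  R'_vermiculite board = ln(0.329/0.201)/(2πk) = 0.4928/(2π·0.0681) = 1.152 m·K/W
  R'_perlite = ln(0.389/0.329)/(2πk) = 0.1675/(2π·0.0555) = 0.4804 m·K/W
  R'_conv,out = 1/(2πr h) = 1/(2π·0.389·21.7) = 0.01885 m·K/W
ΣR = 0.009655 + 0.001730 + 1.152 + 0.4804 + 0.01885 = 1.663 m·K/W
Q' = ΔT/ΣR = (390 °C − 27 °C)/1.663 = 218 W/m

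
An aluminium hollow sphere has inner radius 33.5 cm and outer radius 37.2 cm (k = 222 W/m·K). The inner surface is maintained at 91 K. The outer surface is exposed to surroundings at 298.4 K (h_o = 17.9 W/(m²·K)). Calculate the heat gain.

Q = 6.43 kW

Resistance network (inner→outer):
  R_aluminium = (1/0.335 − 1/0.372)/(4πk) = 0.2969/(4π·222) = 1.064×10^-4 K/W
  R_conv,out = 1/(4πr²h) = 1/(4π·0.372²·17.9) = 0.03213 K/W
ΣR = 1.064×10^-4 + 0.03213 = 0.03224 K/W
Q = ΔT/ΣR = (91 K − 298.4 K)/0.03224 = -6430 W
(Negative Q ⇒ heat flows inward; heat gain = 6430 W.)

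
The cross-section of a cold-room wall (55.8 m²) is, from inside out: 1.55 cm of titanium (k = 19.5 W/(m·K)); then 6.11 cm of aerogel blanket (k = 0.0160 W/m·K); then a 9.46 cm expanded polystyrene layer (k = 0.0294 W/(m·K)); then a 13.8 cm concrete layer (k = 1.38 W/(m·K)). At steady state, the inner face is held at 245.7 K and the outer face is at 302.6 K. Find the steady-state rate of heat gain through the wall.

Q = 445 W

Treat each layer as a resistance in series:
  R_titanium = L/(kA) = 0.0155/(19.5·55.8) = 1.425×10^-5 K/W
  R_aerogel blanket = L/(kA) = 0.0611/(0.0160·55.8) = 0.06844 K/W
  R_expanded polystyrene = L/(kA) = 0.0946/(0.0294·55.8) = 0.05766 K/W
  R_concrete = L/(kA) = 0.138/(1.38·55.8) = 0.001792 K/W
ΣR = 1.425×10^-5 + 0.06844 + 0.05766 + 0.001792 = 0.1279 K/W
Q = ΔT/ΣR = (245.7 K − 302.6 K)/0.1279 = -445 W
(Negative Q ⇒ heat flows inward; heat gain = 445 W.)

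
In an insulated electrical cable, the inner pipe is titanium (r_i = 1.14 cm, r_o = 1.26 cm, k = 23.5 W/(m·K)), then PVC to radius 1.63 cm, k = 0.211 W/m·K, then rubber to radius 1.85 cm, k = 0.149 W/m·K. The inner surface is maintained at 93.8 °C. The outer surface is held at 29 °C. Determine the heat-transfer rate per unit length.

Resistance network (inner→outer):
  R'_titanium = ln(0.0126/0.0114)/(2πk) = 0.1001/(2π·23.5) = 6.778×10^-4 m·K/W
  R'_PVC = ln(0.0163/0.0126)/(2πk) = 0.2575/(2π·0.211) = 0.1942 m·K/W
  R'_rubber = ln(0.0185/0.0163)/(2πk) = 0.1266/(2π·0.149) = 0.1352 m·K/W
ΣR = 6.778×10^-4 + 0.1942 + 0.1352 = 0.3301 m·K/W
Q' = ΔT/ΣR = (93.8 °C − 29 °C)/0.3301 = 196 W/m

Q' = 196 W/m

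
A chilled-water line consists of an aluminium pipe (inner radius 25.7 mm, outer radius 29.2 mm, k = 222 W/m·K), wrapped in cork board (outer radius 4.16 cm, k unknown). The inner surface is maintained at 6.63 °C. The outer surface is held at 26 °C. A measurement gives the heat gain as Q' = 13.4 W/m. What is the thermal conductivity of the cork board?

ΣR = ΔT/Q' = |6.63 − 26|/13.4 = 1.446 m·K/W
Known resistances:
  R'_aluminium = ln(0.0292/0.0257)/(2πk) = 0.1277/(2π·222) = 9.153×10^-5 m·K/W
R_cork board = ΣR − ΣR_known = 1.446 − 9.153×10^-5 = 1.446 m·K/W
ln(r₂/r₁)/(2πk) = 1.446 ⇒ k = 0.3539/(2π·1.446) = 0.0390 W/m·K

k = 0.0390 W/m·K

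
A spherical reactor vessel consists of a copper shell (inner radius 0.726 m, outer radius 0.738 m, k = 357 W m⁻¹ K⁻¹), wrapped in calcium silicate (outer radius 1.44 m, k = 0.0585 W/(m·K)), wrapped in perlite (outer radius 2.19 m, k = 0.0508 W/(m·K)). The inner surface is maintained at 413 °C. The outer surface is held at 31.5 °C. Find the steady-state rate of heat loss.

Q = 300 W

Treat each layer as a resistance in series:
  R_copper = (1/0.726 − 1/0.738)/(4πk) = 0.02240/(4π·357) = 4.992×10^-6 K/W
  R_calcium silicate = (1/0.738 − 1/1.44)/(4πk) = 0.6606/(4π·0.0585) = 0.8986 K/W
  R_perlite = (1/1.44 − 1/2.19)/(4πk) = 0.2378/(4π·0.0508) = 0.3725 K/W
ΣR = 4.992×10^-6 + 0.8986 + 0.3725 = 1.271 K/W
Q = ΔT/ΣR = (413 °C − 31.5 °C)/1.271 = 300 W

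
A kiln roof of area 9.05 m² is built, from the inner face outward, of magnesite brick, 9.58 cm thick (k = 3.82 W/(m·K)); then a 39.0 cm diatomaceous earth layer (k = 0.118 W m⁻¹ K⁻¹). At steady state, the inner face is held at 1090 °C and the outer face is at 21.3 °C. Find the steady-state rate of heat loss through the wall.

Q = 2.90 kW

Treat each layer as a resistance in series:
  R_magnesite brick = L/(kA) = 0.0958/(3.82·9.05) = 0.002771 K/W
  R_diatomaceous earth = L/(kA) = 0.390/(0.118·9.05) = 0.3652 K/W
ΣR = 0.002771 + 0.3652 = 0.3680 K/W
Q = ΔT/ΣR = (1090 °C − 21.3 °C)/0.3680 = 2900 W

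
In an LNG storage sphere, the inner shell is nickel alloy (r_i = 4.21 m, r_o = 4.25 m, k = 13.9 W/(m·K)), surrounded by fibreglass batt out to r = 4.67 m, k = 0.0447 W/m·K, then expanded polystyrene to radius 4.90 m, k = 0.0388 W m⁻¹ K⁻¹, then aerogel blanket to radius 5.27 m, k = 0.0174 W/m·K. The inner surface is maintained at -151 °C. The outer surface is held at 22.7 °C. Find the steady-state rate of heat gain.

Q = 1400 W

Series thermal resistances, inner to outer:
  R_nickel alloy = (1/4.21 − 1/4.25)/(4πk) = 0.002236/(4π·13.9) = 1.280×10^-5 K/W
  R_fibreglass batt = (1/4.25 − 1/4.67)/(4πk) = 0.02116/(4π·0.0447) = 0.03767 K/W
  R_expanded polystyrene = (1/4.67 − 1/4.90)/(4πk) = 0.01005/(4π·0.0388) = 0.02061 K/W
  R_aerogel blanket = (1/4.90 − 1/5.27)/(4πk) = 0.01433/(4π·0.0174) = 0.06553 K/W
ΣR = 1.280×10^-5 + 0.03767 + 0.02061 + 0.06553 = 0.1238 K/W
Q = ΔT/ΣR = (-151 °C − 22.7 °C)/0.1238 = -1400 W
(Negative Q ⇒ heat flows inward; heat gain = 1400 W.)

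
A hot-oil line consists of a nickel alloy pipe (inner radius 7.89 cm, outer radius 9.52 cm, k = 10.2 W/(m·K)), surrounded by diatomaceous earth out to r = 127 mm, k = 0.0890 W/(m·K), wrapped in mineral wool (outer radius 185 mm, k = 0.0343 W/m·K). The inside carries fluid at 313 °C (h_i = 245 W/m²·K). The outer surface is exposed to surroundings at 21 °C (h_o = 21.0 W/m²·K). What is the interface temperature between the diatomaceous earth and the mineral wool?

Treat each layer as a resistance in series:
  R'_conv,in = 1/(2πr h) = 1/(2π·0.0789·245) = 0.008233 m·K/W
  R'_nickel alloy = ln(0.0952/0.0789)/(2πk) = 0.1878/(2π·10.2) = 0.002930 m·K/W
  R'_diatomaceous earth = ln(0.127/0.0952)/(2πk) = 0.2882/(2π·0.0890) = 0.5154 m·K/W
  R'_mineral wool = ln(0.185/0.127)/(2πk) = 0.3762/(2π·0.0343) = 1.745 m·K/W
  R'_conv,out = 1/(2πr h) = 1/(2π·0.185·21.0) = 0.04097 m·K/W
ΣR = 0.008233 + 0.002930 + 0.5154 + 1.745 + 0.04097 = 2.313 m·K/W
Q' = ΔT/ΣR = (313 °C − 21 °C)/2.313 = 126.2 W/m
From the inner boundary to the diatomaceous earth/mineral wool interface, ΣR_partial = 0.5266 m·K/W.
T_interface = T_in − Q'·ΣR_partial = 313 °C − (126.2)(0.5266) = 247 °C

T = 247 °C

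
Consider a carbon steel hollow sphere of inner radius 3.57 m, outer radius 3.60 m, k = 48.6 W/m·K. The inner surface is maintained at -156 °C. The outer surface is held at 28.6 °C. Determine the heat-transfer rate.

Q = 4.83×10^7 W

Q = 4πk·ΔT/(1/r₁ − 1/r₂) = 4π × 48.6 × 184.6 / (1/3.57 − 1/3.60) = 4.83×10^7 W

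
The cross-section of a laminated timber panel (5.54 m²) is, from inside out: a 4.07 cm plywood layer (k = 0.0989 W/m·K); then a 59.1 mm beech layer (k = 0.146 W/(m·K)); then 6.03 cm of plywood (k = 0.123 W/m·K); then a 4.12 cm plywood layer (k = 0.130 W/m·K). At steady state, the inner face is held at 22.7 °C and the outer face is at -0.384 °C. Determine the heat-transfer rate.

Q = 78.8 W

Series thermal resistances, inner to outer:
  R_plywood = L/(kA) = 0.0407/(0.0989·5.54) = 0.07428 K/W
  R_beech = L/(kA) = 0.0591/(0.146·5.54) = 0.07307 K/W
  R_plywood = L/(kA) = 0.0603/(0.123·5.54) = 0.08849 K/W
  R_plywood = L/(kA) = 0.0412/(0.130·5.54) = 0.05721 K/W
ΣR = 0.07428 + 0.07307 + 0.08849 + 0.05721 = 0.2930 K/W
Q = ΔT/ΣR = (22.7 °C − -0.384 °C)/0.2930 = 78.8 W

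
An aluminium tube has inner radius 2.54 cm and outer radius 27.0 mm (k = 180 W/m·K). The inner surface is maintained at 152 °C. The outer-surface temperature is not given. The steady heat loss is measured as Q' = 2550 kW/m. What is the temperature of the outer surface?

Series resistances:
  R'_aluminium = ln(0.0270/0.0254)/(2πk) = 0.06109/(2π·180) = 5.401×10^-5 m·K/W
ΣR = 5.401×10^-5 m·K/W
ΔT = Q'·ΣR = 2.55×10^6 × 5.401×10^-5 = 137.7 K
Heat flows outward, so T_out = T_in − ΔT = 152 − 137.7 = 14.3 °C

T_out = 14.3 °C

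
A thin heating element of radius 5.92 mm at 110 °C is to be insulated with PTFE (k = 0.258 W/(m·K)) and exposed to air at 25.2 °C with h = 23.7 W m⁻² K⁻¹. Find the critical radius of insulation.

For a cylinder, r_cr = k_ins/h = 0.258/23.7 = 0.0109 m = 1.09 cm

r_cr = 1.09 cm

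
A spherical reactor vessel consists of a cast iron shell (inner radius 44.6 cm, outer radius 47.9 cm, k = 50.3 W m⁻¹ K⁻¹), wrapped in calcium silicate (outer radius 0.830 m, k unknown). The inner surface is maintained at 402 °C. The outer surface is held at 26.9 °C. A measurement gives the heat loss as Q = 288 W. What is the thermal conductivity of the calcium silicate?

k = 0.0540 W/m·K

ΣR = ΔT/Q = |402 − 26.9|/288 = 1.302 K/W
Known resistances:
  R_cast iron = (1/0.446 − 1/0.479)/(4πk) = 0.1545/(4π·50.3) = 2.444×10^-4 K/W
R_calcium silicate = ΣR − ΣR_known = 1.302 − 2.444×10^-4 = 1.302 K/W
(1/r₁−1/r₂)/(4πk) = 1.302 ⇒ k = 0.8829/(4π·1.302) = 0.0540 W/m·K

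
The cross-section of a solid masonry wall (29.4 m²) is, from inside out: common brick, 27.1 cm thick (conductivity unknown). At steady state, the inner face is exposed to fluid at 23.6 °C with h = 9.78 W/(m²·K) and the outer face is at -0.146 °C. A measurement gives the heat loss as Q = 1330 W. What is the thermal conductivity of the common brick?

k = 0.641 W/m·K

ΣR = ΔT/Q = |23.6 − -0.146|/1330 = 0.01785 K/W
Known resistances:
  R_conv,in = 1/(hA) = 1/(9.78·29.4) = 0.003478 K/W
R_common brick = ΣR − ΣR_known = 0.01785 − 0.003478 = 0.01437 K/W
L/(kA) = 0.01437 ⇒ k = 0.271/(0.01437·29.4) = 0.641 W/m·K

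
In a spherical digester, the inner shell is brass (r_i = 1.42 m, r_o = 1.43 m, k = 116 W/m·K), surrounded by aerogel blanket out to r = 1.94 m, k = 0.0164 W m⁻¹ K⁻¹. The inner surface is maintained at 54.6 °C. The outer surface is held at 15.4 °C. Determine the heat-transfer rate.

Series thermal resistances, inner to outer:
  R_brass = (1/1.42 − 1/1.43)/(4πk) = 0.004925/(4π·116) = 3.378×10^-6 K/W
  R_aerogel blanket = (1/1.43 − 1/1.94)/(4πk) = 0.1838/(4π·0.0164) = 0.8920 K/W
ΣR = 3.378×10^-6 + 0.8920 = 0.8920 K/W
Q = ΔT/ΣR = (54.6 °C − 15.4 °C)/0.8920 = 43.9 W

Q = 43.9 W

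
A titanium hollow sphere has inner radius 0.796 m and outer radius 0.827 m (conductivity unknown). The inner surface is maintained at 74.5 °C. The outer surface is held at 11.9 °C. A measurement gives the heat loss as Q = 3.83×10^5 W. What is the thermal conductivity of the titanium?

ΣR = ΔT/Q = |74.5 − 11.9|/3.83×10^5 = 1.634×10^-4 K/W
(1/r₁−1/r₂)/(4πk) = 1.634×10^-4 ⇒ k = 0.04709/(4π·1.634×10^-4) = 22.9 W/m·K

k = 22.9 W/m·K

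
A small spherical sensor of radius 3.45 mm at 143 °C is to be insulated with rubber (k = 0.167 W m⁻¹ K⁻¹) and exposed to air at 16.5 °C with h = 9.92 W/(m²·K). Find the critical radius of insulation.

For a sphere, r_cr = 2k_ins/h = 2·0.167/9.92 = 0.0337 m = 3.37 cm

r_cr = 3.37 cm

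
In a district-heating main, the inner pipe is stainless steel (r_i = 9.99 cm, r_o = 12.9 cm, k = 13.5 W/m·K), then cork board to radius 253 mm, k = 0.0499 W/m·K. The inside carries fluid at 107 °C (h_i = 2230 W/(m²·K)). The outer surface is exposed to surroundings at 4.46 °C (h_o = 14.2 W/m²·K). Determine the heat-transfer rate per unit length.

Resistance network (inner→outer):
  R'_conv,in = 1/(2πr h) = 1/(2π·0.0999·2230) = 7.144×10^-4 m·K/W
  R'_stainless steel = ln(0.129/0.0999)/(2πk) = 0.2556/(2π·13.5) = 0.003014 m·K/W
  R'_cork board = ln(0.253/0.129)/(2πk) = 0.6736/(2π·0.0499) = 2.148 m·K/W
  R'_conv,out = 1/(2πr h) = 1/(2π·0.253·14.2) = 0.04430 m·K/W
ΣR = 7.144×10^-4 + 0.003014 + 2.148 + 0.04430 = 2.196 m·K/W
Q' = ΔT/ΣR = (107 °C − 4.46 °C)/2.196 = 46.7 W/m

Q' = 46.7 W/m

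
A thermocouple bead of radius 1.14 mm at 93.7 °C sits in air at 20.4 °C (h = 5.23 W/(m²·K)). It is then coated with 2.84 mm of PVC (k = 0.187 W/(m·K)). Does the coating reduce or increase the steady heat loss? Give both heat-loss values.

Critical radius for a sphere: r_cr = 2k/h = 0.0715 m = 7.15 cm.
Outer radius after coating: r₂ = 0.00114 + 0.00284 = 0.00398 m.
Since r₁ < r_cr and r₂ ≤ r_cr, the coating moves toward the maximum at r_cr — heat loss rises.
Bare: R = 1/(4πr₁²h) = 11710 K/W; Q = 73.3/11710 = 0.00626 W.
Coated: R = R_cond + R_conv = 1227 K/W; Q = 73.3/1227 = 0.0597 W.

increases: 0.00626 → 0.0597 W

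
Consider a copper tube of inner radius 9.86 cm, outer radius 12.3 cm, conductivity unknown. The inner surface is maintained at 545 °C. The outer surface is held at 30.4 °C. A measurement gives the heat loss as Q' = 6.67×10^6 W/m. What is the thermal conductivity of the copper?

k = 456 W/m·K

ΣR = ΔT/Q' = |545 − 30.4|/6.67×10^6 = 7.715×10^-5 m·K/W
ln(r₂/r₁)/(2πk) = 7.715×10^-5 ⇒ k = 0.2211/(2π·7.715×10^-5) = 456 W/m·K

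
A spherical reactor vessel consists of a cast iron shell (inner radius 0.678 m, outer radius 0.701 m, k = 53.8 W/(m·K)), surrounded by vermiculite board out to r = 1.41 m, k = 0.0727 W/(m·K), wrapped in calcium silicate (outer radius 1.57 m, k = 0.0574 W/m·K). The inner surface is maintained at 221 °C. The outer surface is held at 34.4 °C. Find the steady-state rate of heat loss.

Q = 211 W

Resistance network (inner→outer):
  R_cast iron = (1/0.678 − 1/0.701)/(4πk) = 0.04839/(4π·53.8) = 7.158×10^-5 K/W
  R_vermiculite board = (1/0.701 − 1/1.41)/(4πk) = 0.7173/(4π·0.0727) = 0.7852 K/W
  R_calcium silicate = (1/1.41 − 1/1.57)/(4πk) = 0.07228/(4π·0.0574) = 0.1002 K/W
ΣR = 7.158×10^-5 + 0.7852 + 0.1002 = 0.8855 K/W
Q = ΔT/ΣR = (221 °C − 34.4 °C)/0.8855 = 211 W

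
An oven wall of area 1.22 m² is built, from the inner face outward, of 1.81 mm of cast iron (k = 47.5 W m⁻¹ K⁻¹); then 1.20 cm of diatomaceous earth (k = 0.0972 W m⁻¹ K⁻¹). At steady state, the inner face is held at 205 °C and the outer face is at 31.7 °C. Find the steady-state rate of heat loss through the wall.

Resistance network (inner→outer):
  R_cast iron = L/(kA) = 0.00181/(47.5·1.22) = 3.123×10^-5 K/W
  R_diatomaceous earth = L/(kA) = 0.0120/(0.0972·1.22) = 0.1012 K/W
ΣR = 3.123×10^-5 + 0.1012 = 0.1012 K/W
Q = ΔT/ΣR = (205 °C − 31.7 °C)/0.1012 = 1710 W

Q = 1710 W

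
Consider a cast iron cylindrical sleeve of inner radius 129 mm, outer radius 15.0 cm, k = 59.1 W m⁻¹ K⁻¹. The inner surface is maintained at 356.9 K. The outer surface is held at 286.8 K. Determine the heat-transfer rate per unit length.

Q' = 1.73×10^5 W/m

Q' = 2πk·ΔT/ln(r₂/r₁) = 2π × 59.1 × 70.1 / ln(0.150/0.129) = 1.73×10^5 W/m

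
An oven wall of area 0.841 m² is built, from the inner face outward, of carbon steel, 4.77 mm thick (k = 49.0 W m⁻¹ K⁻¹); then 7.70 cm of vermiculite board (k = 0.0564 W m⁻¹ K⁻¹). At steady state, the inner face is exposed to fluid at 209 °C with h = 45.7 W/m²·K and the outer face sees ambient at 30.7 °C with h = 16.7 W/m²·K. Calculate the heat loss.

Series thermal resistances, inner to outer:
  R_conv,in = 1/(hA) = 1/(45.7·0.841) = 0.02602 K/W
  R_carbon steel = L/(kA) = 0.00477/(49.0·0.841) = 1.158×10^-4 K/W
  R_vermiculite board = L/(kA) = 0.0770/(0.0564·0.841) = 1.623 K/W
  R_conv,out = 1/(hA) = 1/(16.7·0.841) = 0.07120 K/W
ΣR = 0.02602 + 1.158×10^-4 + 1.623 + 0.07120 = 1.720 K/W
Q = ΔT/ΣR = (209 °C − 30.7 °C)/1.720 = 104 W

Q = 104 W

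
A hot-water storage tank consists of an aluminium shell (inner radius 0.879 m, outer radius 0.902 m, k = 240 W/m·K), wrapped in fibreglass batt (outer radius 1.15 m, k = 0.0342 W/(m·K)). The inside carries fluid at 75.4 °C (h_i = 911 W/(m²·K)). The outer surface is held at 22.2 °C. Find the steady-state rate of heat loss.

Q = 95.6 W

Treat each layer as a resistance in series:
  R_conv,in = 1/(4πr²h) = 1/(4π·0.879²·911) = 1.131×10^-4 K/W
  R_aluminium = (1/0.879 − 1/0.902)/(4πk) = 0.02901/(4π·240) = 9.619×10^-6 K/W
  R_fibreglass batt = (1/0.902 − 1/1.15)/(4πk) = 0.2391/(4π·0.0342) = 0.5563 K/W
ΣR = 1.131×10^-4 + 9.619×10^-6 + 0.5563 = 0.5564 K/W
Q = ΔT/ΣR = (75.4 °C − 22.2 °C)/0.5564 = 95.6 W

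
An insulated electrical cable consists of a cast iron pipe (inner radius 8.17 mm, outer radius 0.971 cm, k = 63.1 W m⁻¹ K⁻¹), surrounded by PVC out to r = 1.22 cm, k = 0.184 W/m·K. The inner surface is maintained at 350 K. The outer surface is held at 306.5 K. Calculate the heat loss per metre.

Q' = 220 W/m

Resistance network (inner→outer):
  R'_cast iron = ln(0.00971/0.00817)/(2πk) = 0.1727/(2π·63.1) = 4.356×10^-4 m·K/W
  R'_PVC = ln(0.0122/0.00971)/(2πk) = 0.2283/(2π·0.184) = 0.1975 m·K/W
ΣR = 4.356×10^-4 + 0.1975 = 0.1979 m·K/W
Q' = ΔT/ΣR = (350 K − 306.5 K)/0.1979 = 220 W/m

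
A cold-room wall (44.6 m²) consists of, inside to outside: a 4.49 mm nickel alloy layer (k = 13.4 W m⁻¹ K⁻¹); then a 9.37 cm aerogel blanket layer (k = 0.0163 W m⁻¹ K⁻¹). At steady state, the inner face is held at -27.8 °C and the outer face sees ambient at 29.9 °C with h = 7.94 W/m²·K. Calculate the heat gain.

Treat each layer as a resistance in series:
  R_nickel alloy = L/(kA) = 0.00449/(13.4·44.6) = 7.513×10^-6 K/W
  R_aerogel blanket = L/(kA) = 0.0937/(0.0163·44.6) = 0.1289 K/W
  R_conv,out = 1/(hA) = 1/(7.94·44.6) = 0.002824 K/W
ΣR = 7.513×10^-6 + 0.1289 + 0.002824 = 0.1317 K/W
Q = ΔT/ΣR = (-27.8 °C − 29.9 °C)/0.1317 = -438 W
(Negative Q ⇒ heat flows inward; heat gain = 438 W.)

Q = 438 W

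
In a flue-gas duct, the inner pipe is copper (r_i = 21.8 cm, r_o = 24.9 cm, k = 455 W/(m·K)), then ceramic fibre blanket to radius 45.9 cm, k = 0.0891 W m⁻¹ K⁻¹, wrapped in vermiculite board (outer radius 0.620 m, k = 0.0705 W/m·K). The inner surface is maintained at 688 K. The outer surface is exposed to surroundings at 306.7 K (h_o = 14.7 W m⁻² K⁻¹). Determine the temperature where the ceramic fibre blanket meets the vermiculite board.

Series thermal resistances, inner to outer:
  R'_copper = ln(0.249/0.218)/(2πk) = 0.1330/(2π·455) = 4.651×10^-5 m·K/W
  R'_ceramic fibre blanket = ln(0.459/0.249)/(2πk) = 0.6116/(2π·0.0891) = 1.092 m·K/W
  R'_vermiculite board = ln(0.620/0.459)/(2πk) = 0.3007/(2π·0.0705) = 0.6788 m·K/W
  R'_conv,out = 1/(2πr h) = 1/(2π·0.620·14.7) = 0.01746 m·K/W
ΣR = 4.651×10^-5 + 1.092 + 0.6788 + 0.01746 = 1.788 m·K/W
Q' = ΔT/ΣR = (688 K − 306.7 K)/1.788 = 213.3 W/m
From the inner boundary to the ceramic fibre blanket/vermiculite board interface, ΣR_partial = 1.092 m·K/W.
T_interface = T_in − Q'·ΣR_partial = 688 K − (213.3)(1.092) = 455 K

T = 455 K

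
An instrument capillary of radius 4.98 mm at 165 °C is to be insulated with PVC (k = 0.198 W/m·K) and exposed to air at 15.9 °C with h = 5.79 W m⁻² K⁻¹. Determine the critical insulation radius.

For a cylinder, r_cr = k_ins/h = 0.198/5.79 = 0.0342 m = 3.42 cm

r_cr = 3.42 cm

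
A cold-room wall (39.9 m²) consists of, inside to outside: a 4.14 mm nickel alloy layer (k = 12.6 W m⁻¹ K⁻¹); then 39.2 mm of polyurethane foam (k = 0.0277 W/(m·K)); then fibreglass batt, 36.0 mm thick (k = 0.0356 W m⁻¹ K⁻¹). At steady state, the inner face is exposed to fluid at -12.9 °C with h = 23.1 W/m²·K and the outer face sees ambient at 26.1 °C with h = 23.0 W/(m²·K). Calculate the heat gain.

Series thermal resistances, inner to outer:
  R_conv,in = 1/(hA) = 1/(23.1·39.9) = 0.001085 K/W
  R_nickel alloy = L/(kA) = 0.00414/(12.6·39.9) = 8.235×10^-6 K/W
  R_polyurethane foam = L/(kA) = 0.0392/(0.0277·39.9) = 0.03547 K/W
  R_fibreglass batt = L/(kA) = 0.0360/(0.0356·39.9) = 0.02534 K/W
  R_conv,out = 1/(hA) = 1/(23.0·39.9) = 0.001090 K/W
ΣR = 0.001085 + 8.235×10^-6 + 0.03547 + 0.02534 + 0.001090 = 0.06299 K/W
Q = ΔT/ΣR = (-12.9 °C − 26.1 °C)/0.06299 = -619 W
(Negative Q ⇒ heat flows inward; heat gain = 619 W.)

Q = 619 W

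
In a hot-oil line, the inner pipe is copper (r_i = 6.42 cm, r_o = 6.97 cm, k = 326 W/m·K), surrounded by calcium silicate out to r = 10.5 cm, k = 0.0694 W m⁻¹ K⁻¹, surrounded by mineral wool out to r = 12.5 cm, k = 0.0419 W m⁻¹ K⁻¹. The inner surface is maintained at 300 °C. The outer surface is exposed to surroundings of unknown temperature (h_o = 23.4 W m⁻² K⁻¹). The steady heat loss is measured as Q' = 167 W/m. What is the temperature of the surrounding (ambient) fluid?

T_out = 23.4 °C

Series resistances:
  R'_copper = ln(0.0697/0.0642)/(2πk) = 0.08220/(2π·326) = 4.013×10^-5 m·K/W
  R'_calcium silicate = ln(0.105/0.0697)/(2πk) = 0.4098/(2π·0.0694) = 0.9397 m·K/W
  R'_mineral wool = ln(0.125/0.105)/(2πk) = 0.1744/(2π·0.0419) = 0.6623 m·K/W
  R'_conv,out = 1/(2πr h) = 1/(2π·0.125·23.4) = 0.05441 m·K/W
ΣR = 1.656 m·K/W
ΔT = Q'·ΣR = 167 × 1.656 = 276.6 K
Heat flows outward, so T_out = T_in − ΔT = 300 − 276.6 = 23.4 °C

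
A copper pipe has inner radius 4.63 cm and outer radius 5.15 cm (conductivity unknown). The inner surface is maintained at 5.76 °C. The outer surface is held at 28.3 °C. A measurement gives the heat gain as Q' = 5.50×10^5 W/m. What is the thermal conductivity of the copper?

k = 413 W/m·K

ΣR = ΔT/Q' = |5.76 − 28.3|/5.50×10^5 = 4.098×10^-5 m·K/W
ln(r₂/r₁)/(2πk) = 4.098×10^-5 ⇒ k = 0.1064/(2π·4.098×10^-5) = 413 W/m·K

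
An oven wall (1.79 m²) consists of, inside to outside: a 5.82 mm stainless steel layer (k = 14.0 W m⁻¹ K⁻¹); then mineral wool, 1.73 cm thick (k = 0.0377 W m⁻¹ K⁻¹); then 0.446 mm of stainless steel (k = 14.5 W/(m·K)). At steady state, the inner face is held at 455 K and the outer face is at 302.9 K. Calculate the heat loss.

Resistance network (inner→outer):
  R_stainless steel = L/(kA) = 0.00582/(14.0·1.79) = 2.322×10^-4 K/W
  R_mineral wool = L/(kA) = 0.0173/(0.0377·1.79) = 0.2564 K/W
  R_stainless steel = L/(kA) = 4.46×10^-4/(14.5·1.79) = 1.718×10^-5 K/W
ΣR = 2.322×10^-4 + 0.2564 + 1.718×10^-5 = 0.2566 K/W
Q = ΔT/ΣR = (455 K − 302.9 K)/0.2566 = 593 W

Q = 593 W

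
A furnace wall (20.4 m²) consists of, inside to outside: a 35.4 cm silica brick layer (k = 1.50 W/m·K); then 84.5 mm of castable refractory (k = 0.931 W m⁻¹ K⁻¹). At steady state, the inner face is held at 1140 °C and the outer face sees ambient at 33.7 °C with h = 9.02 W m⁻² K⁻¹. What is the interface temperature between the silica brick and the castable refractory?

Treat each layer as a resistance in series:
  R_silica brick = L/(kA) = 0.354/(1.50·20.4) = 0.01157 K/W
  R_castable refractory = L/(kA) = 0.0845/(0.931·20.4) = 0.004449 K/W
  R_conv,out = 1/(hA) = 1/(9.02·20.4) = 0.005435 K/W
ΣR = 0.01157 + 0.004449 + 0.005435 = 0.02145 K/W
Q = ΔT/ΣR = (1140 °C − 33.7 °C)/0.02145 = 51580 W
From the inner boundary to the silica brick/castable refractory interface, ΣR_partial = 0.01157 K/W.
T_interface = T_in − Q·ΣR_partial = 1140 °C − (51580)(0.01157) = 543 °C

T = 543 °C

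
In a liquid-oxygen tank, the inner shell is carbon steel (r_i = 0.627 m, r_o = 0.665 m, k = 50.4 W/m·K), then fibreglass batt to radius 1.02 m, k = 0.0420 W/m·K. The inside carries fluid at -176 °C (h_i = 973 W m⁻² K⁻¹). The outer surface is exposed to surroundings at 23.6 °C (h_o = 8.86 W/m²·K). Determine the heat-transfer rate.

Q = 199 W

Resistance network (inner→outer):
  R_conv,in = 1/(4πr²h) = 1/(4π·0.627²·973) = 2.080×10^-4 K/W
  R_carbon steel = (1/0.627 − 1/0.665)/(4πk) = 0.09114/(4π·50.4) = 1.439×10^-4 K/W
  R_fibreglass batt = (1/0.665 − 1/1.02)/(4πk) = 0.5234/(4π·0.0420) = 0.9916 K/W
  R_conv,out = 1/(4πr²h) = 1/(4π·1.02²·8.86) = 0.008633 K/W
ΣR = 2.080×10^-4 + 1.439×10^-4 + 0.9916 + 0.008633 = 1.001 K/W
Q = ΔT/ΣR = (-176 °C − 23.6 °C)/1.001 = -199 W
(Negative Q ⇒ heat flows inward; heat gain = 199 W.)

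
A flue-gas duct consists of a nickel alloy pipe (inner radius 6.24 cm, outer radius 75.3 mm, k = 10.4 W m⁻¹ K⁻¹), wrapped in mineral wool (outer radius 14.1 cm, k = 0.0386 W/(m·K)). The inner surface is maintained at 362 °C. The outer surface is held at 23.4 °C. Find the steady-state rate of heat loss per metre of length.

Q' = 131 W/m

Resistance network (inner→outer):
  R'_nickel alloy = ln(0.0753/0.0624)/(2πk) = 0.1879/(2π·10.4) = 0.002876 m·K/W
  R'_mineral wool = ln(0.141/0.0753)/(2πk) = 0.6273/(2π·0.0386) = 2.586 m·K/W
ΣR = 0.002876 + 2.586 = 2.589 m·K/W
Q' = ΔT/ΣR = (362 °C − 23.4 °C)/2.589 = 131 W/m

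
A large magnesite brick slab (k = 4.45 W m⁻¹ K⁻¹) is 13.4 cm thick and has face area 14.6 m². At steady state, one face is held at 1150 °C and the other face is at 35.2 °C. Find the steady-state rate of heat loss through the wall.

Q = 541 kW

Q = kA·ΔT/L = 4.45 × 14.6 × |1150 °C − 35.2 °C| / 0.134 = 5.41×10^5 W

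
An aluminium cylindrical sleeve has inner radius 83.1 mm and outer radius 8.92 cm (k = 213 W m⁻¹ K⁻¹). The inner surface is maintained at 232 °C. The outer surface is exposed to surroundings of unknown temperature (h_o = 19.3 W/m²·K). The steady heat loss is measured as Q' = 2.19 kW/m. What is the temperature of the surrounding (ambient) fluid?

T_out = 29.4 °C

Series resistances:
  R'_aluminium = ln(0.0892/0.0831)/(2πk) = 0.07084/(2π·213) = 5.293×10^-5 m·K/W
  R'_conv,out = 1/(2πr h) = 1/(2π·0.0892·19.3) = 0.09245 m·K/W
ΣR = 0.09250 m·K/W
ΔT = Q'·ΣR = 2190 × 0.09250 = 202.6 K
Heat flows outward, so T_out = T_in − ΔT = 232 − 202.6 = 29.4 °C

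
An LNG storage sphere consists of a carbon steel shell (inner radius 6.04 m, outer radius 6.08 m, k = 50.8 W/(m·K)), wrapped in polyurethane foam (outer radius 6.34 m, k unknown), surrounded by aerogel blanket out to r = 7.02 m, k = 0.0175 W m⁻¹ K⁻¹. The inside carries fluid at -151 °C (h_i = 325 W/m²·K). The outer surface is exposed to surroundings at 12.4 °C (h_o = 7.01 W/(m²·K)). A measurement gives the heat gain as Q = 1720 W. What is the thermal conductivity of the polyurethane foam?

ΣR = ΔT/Q = |-151 − 12.4|/1720 = 0.09500 K/W
Known resistances:
  R_conv,in = 1/(4πr²h) = 1/(4π·6.04²·325) = 6.712×10^-6 K/W
  R_carbon steel = (1/6.04 − 1/6.08)/(4πk) = 0.001089/(4π·50.8) = 1.706×10^-6 K/W
  R_aerogel blanket = (1/6.34 − 1/7.02)/(4πk) = 0.01528/(4π·0.0175) = 0.06948 K/W
  R_conv,out = 1/(4πr²h) = 1/(4π·7.02²·7.01) = 2.304×10^-4 K/W
R_polyurethane foam = ΣR − ΣR_known = 0.09500 − 0.06972 = 0.02528 K/W
(1/r₁−1/r₂)/(4πk) = 0.02528 ⇒ k = 0.006745/(4π·0.02528) = 0.0212 W/m·K

k = 0.0212 W/m·K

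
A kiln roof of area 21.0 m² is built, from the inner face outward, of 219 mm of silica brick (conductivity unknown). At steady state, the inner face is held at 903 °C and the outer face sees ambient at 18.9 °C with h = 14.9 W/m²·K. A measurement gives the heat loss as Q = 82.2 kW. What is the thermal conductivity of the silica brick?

ΣR = ΔT/Q = |903 − 18.9|/82200 = 0.01076 K/W
Known resistances:
  R_conv,out = 1/(hA) = 1/(14.9·21.0) = 0.003196 K/W
R_silica brick = ΣR − ΣR_known = 0.01076 − 0.003196 = 0.007564 K/W
L/(kA) = 0.007564 ⇒ k = 0.219/(0.007564·21.0) = 1.38 W/m·K

k = 1.38 W/m·K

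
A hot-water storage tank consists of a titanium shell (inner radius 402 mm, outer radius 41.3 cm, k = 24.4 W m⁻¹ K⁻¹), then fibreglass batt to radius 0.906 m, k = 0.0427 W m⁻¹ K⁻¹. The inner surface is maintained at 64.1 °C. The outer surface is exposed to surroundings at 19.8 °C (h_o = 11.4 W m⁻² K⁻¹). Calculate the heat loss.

Resistance network (inner→outer):
  R_titanium = (1/0.402 − 1/0.413)/(4πk) = 0.06625/(4π·24.4) = 2.161×10^-4 K/W
  R_fibreglass batt = (1/0.413 − 1/0.906)/(4πk) = 1.318/(4π·0.0427) = 2.455 K/W
  R_conv,out = 1/(4πr²h) = 1/(4π·0.906²·11.4) = 0.008504 K/W
ΣR = 2.161×10^-4 + 2.455 + 0.008504 = 2.464 K/W
Q = ΔT/ΣR = (64.1 °C − 19.8 °C)/2.464 = 18.0 W

Q = 18.0 W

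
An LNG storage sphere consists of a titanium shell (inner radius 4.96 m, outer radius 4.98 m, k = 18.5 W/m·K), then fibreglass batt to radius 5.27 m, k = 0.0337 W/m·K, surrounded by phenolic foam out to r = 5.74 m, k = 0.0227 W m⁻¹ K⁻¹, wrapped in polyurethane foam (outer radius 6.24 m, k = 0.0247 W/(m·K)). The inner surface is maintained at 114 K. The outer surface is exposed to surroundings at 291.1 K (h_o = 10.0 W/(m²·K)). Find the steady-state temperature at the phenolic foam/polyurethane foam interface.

T = 227.5 K

Resistance network (inner→outer):
  R_titanium = (1/4.96 − 1/4.98)/(4πk) = 8.097×10^-4/(4π·18.5) = 3.483×10^-6 K/W
  R_fibreglass batt = (1/4.98 − 1/5.27)/(4πk) = 0.01105/(4π·0.0337) = 0.02609 K/W
  R_phenolic foam = (1/5.27 − 1/5.74)/(4πk) = 0.01554/(4π·0.0227) = 0.05447 K/W
  R_polyurethane foam = (1/5.74 − 1/6.24)/(4πk) = 0.01396/(4π·0.0247) = 0.04497 K/W
  R_conv,out = 1/(4πr²h) = 1/(4π·6.24²·10.0) = 2.044×10^-4 K/W
ΣR = 3.483×10^-6 + 0.02609 + 0.05447 + 0.04497 + 2.044×10^-4 = 0.1257 K/W
Q = ΔT/ΣR = (114 K − 291.1 K)/0.1257 = -1409 W
From the inner boundary to the phenolic foam/polyurethane foam interface, ΣR_partial = 0.08056 K/W.
T_interface = T_in − Q·ΣR_partial = 114 K − (-1409)(0.08056) = 227.5 K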